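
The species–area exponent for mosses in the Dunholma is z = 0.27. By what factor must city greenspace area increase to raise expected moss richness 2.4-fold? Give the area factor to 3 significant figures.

(A₂/A₁)^0.27 = 2.4, so A₂/A₁ = 2.4^(1/0.27) = 2.4^3.704
ln(A₂/A₁) = ln 2.4 / 0.27 = 0.8755 / 0.27 = 3.2425
A₂/A₁ = e^3.2425 ≈ 25.6

25.6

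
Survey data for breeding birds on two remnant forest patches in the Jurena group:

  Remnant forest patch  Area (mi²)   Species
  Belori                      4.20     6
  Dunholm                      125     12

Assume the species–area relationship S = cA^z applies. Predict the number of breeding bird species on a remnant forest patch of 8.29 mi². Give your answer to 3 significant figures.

z = ln(12/6) / ln(125/4.2) = 0.6931 / 3.3932 = 0.2043
c = 6 / 4.2^0.2043 = 6 / 1.341 = 4.475
S₃ = 4.475 × 8.29^0.2043 = 4.475 × 1.54 ≈ 6.894

6.89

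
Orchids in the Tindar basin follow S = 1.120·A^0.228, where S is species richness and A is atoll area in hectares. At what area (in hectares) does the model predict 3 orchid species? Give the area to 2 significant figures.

3 = 1.12 × A^0.228  ⇒  A^0.228 = 3/1.12 = 2.679
ln A = ln(2.679) / 0.228 = 0.9853 / 0.228 = 4.3214
A = e^4.3214 ≈ 75.3 hectares

75 hectares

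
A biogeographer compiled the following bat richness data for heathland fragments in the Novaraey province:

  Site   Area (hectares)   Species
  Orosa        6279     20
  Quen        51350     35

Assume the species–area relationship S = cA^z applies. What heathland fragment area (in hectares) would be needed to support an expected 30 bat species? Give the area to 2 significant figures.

z = ln(35/20) / ln(51350/6279) = 0.5596 / 2.1015 = 0.2663
c = 20 / 6279^0.2663 = 20 / 10.27 = 1.948
A = (30/1.948)^(1/0.2663) ⇒ ln A = ln(15.4)/0.2663 = 10.2676
A = e^10.2676 ≈ 28784 hectares

29000 hectares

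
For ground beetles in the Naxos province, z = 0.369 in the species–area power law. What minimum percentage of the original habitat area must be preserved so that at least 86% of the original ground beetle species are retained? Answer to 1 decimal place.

Need (A_new/A_old)^0.369 = 0.86, so A_new/A_old = 0.86^(1/0.369) = 0.86^2.71
ln(A_new/A_old) = ln 0.86 / 0.369 = -0.1508 / 0.369 = -0.4087
A_new/A_old = e^-0.4087 ≈ 0.6645

66.4%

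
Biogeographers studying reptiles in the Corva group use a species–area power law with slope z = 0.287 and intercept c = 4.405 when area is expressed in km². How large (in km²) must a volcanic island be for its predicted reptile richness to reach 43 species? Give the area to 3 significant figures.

43 = 4.405 × A^0.287  ⇒  A^0.287 = 43/4.405 = 9.762
ln A = ln(9.762) / 0.287 = 2.2785 / 0.287 = 7.9389
A = e^7.9389 ≈ 2804 km²

2800 km²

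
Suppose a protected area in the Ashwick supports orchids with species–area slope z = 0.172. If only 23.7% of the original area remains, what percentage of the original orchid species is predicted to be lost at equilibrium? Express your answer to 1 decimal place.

S_new/S_old = (A_new/A_old)^z = 0.237^0.172
= exp(0.172 × ln 0.237) = exp(0.172 × -1.4397) = exp(-0.2476) ≈ 0.7807
Fraction lost = 1 − 0.7807 = 0.2193

21.9%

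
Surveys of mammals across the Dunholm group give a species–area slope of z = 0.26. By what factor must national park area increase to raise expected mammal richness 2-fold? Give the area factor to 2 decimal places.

14.38

(A₂/A₁)^0.26 = 2, so A₂/A₁ = 2^(1/0.26) = 2^3.846
ln(A₂/A₁) = ln 2 / 0.26 = 0.6931 / 0.26 = 2.6660
A₂/A₁ = e^2.6660 ≈ 14.38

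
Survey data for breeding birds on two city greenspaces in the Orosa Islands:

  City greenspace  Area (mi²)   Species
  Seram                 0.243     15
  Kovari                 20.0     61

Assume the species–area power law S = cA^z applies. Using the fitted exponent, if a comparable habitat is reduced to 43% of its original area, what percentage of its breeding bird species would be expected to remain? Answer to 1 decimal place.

z = ln(61/15) / ln(20/0.243) = 1.4028 / 4.4104 = 0.3181
S_new/S_old = (A_new/A_old)^z = 0.43^0.3181 = exp(0.3181 × -0.8440) = 0.7646

76.5%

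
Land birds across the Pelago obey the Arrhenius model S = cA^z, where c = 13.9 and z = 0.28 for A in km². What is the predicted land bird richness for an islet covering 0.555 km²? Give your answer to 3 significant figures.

11.8

S = 13.9 × 0.555^0.28
ln S = ln 13.9 + 0.28 × ln 0.555 = 2.6319 + 0.28 × -0.5888 = 2.4670
S = e^2.4670 ≈ 11.79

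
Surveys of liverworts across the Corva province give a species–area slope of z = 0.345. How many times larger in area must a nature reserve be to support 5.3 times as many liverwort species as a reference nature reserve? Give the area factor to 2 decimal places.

125.70

(A₂/A₁)^0.345 = 5.3, so A₂/A₁ = 5.3^(1/0.345) = 5.3^2.899
ln(A₂/A₁) = ln 5.3 / 0.345 = 1.6677 / 0.345 = 4.8339
A₂/A₁ = e^4.8339 ≈ 125.7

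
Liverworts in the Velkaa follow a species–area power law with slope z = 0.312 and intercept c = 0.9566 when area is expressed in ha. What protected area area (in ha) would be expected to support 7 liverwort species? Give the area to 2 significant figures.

590 ha

7 = 0.9566 × A^0.312  ⇒  A^0.312 = 7/0.9566 = 7.318
ln A = ln(7.318) / 0.312 = 1.9903 / 0.312 = 6.3791
A = e^6.3791 ≈ 589.4 ha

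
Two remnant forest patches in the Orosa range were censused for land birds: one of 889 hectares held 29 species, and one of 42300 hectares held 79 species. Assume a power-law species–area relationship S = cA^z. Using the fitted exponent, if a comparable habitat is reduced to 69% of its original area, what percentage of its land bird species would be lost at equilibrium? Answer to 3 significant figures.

z = ln(79/29) / ln(42300/889) = 1.0022 / 3.8624 = 0.2595
S_new/S_old = (A_new/A_old)^z = 0.69^0.2595 = exp(0.2595 × -0.3711) = 0.9082
Fraction lost = 1 − 0.9082 = 0.09179

9.18%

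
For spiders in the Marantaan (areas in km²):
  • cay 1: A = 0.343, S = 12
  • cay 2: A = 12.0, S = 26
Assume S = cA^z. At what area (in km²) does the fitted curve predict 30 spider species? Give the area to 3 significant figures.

z = ln(26/12) / ln(12/0.343) = 0.7732 / 3.5549 = 0.2175
c = 12 / 0.343^0.2175 = 12 / 0.7924 = 15.14
A = (30/15.14)^(1/0.2175) ⇒ ln A = ln(1.981)/0.2175 = 3.1428
A = e^3.1428 ≈ 23.17 km²

23.2 km²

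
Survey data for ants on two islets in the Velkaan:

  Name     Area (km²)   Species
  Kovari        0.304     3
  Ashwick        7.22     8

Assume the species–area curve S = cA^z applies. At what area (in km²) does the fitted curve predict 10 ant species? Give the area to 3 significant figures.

z = ln(8/3) / ln(7.22/0.304) = 0.9808 / 3.1676 = 0.3096
c = 3 / 0.304^0.3096 = 3 / 0.6916 = 4.338
A = (10/4.338)^(1/0.3096) ⇒ ln A = ln(2.305)/0.3096 = 2.6975
A = e^2.6975 ≈ 14.84 km²

14.8 km²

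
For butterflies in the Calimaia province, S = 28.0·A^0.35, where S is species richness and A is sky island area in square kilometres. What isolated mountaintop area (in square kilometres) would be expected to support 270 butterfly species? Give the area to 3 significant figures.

270 = 28 × A^0.35  ⇒  A^0.35 = 270/28 = 9.643
ln A = ln(9.643) / 0.35 = 2.2662 / 0.35 = 6.4749
A = e^6.4749 ≈ 648.7 square kilometres

649 square kilometres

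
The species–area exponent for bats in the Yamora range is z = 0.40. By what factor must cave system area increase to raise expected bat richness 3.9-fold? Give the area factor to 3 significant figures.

(A₂/A₁)^0.4 = 3.9, so A₂/A₁ = 3.9^(1/0.4) = 3.9^2.5
ln(A₂/A₁) = ln 3.9 / 0.4 = 1.3610 / 0.4 = 3.4024
A₂/A₁ = e^3.4024 ≈ 30.04

30.0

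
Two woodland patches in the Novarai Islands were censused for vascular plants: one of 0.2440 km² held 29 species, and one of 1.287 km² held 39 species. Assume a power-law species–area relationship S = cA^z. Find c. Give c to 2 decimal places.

z = ln(S₂/S₁) / ln(A₂/A₁) = ln(39/29) / ln(1.287/0.244) = 0.2963 / 1.6629 = 0.1782
c = S₁ / A₁^z = 29 / 0.244^0.1782 = 29 / 0.7778 = 37.29

37.29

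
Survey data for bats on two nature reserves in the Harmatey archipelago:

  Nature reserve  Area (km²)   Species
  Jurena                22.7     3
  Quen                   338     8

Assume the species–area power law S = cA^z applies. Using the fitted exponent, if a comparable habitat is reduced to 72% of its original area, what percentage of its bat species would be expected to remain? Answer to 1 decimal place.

z = ln(8/3) / ln(338/22.7) = 0.9808 / 2.7007 = 0.3632
S_new/S_old = (A_new/A_old)^z = 0.72^0.3632 = exp(0.3632 × -0.3285) = 0.8875

88.8%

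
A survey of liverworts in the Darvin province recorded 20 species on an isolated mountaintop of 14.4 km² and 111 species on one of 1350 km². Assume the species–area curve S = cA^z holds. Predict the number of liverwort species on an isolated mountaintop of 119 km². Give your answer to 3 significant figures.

44.4

z = ln(111/20) / ln(1350/14.4) = 1.7138 / 4.5406 = 0.3774
c = 20 / 14.4^0.3774 = 20 / 2.737 = 7.308
S₃ = 7.308 × 119^0.3774 = 7.308 × 6.073 ≈ 44.38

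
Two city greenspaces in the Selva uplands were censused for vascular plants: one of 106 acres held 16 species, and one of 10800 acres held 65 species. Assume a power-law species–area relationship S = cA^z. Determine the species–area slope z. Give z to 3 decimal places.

0.303

Taking logs: ln S = ln c + z ln A, so z = (ln S₂ − ln S₁)/(ln A₂ − ln A₁).
z = ln(65/16) / ln(10800/106) = ln(4.062) / ln(101.9) = 1.4018 / 4.6239 = 0.3032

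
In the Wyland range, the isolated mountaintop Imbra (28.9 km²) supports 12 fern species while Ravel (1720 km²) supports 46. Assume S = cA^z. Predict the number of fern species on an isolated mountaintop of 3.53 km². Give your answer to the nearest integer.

z = ln(46/12) / ln(1720/28.9) = 1.3437 / 4.0862 = 0.3288
c = 12 / 28.9^0.3288 = 12 / 3.023 = 3.97
S₃ = 3.97 × 3.53^0.3288 = 3.97 × 1.514 ≈ 6.01

6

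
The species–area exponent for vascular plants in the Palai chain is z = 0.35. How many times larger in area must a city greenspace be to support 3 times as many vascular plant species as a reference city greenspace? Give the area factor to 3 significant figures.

(A₂/A₁)^0.35 = 3, so A₂/A₁ = 3^(1/0.35) = 3^2.857
ln(A₂/A₁) = ln 3 / 0.35 = 1.0986 / 0.35 = 3.1389
A₂/A₁ = e^3.1389 ≈ 23.08

23.1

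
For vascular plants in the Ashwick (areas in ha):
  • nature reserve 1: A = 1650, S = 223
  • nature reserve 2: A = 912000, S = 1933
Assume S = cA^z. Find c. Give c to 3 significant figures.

17.7

z = ln(S₂/S₁) / ln(A₂/A₁) = ln(1933/223) / ln(912000/1650) = 2.1597 / 6.3149 = 0.3420
c = S₁ / A₁^z = 223 / 1650^0.3420 = 223 / 12.6 = 17.7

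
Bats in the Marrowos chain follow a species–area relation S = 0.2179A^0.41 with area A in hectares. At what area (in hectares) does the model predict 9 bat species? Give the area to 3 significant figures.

9 = 0.2179 × A^0.41  ⇒  A^0.41 = 9/0.2179 = 41.3
ln A = ln(41.3) / 0.41 = 3.7209 / 0.41 = 9.0755
A = e^9.0755 ≈ 8738 hectares

8740 hectares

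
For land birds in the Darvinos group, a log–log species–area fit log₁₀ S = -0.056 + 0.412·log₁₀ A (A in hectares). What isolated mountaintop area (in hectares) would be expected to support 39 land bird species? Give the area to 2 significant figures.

39 = 0.879 × A^0.412  ⇒  A^0.412 = 39/0.879 = 44.37
ln A = ln(44.37) / 0.412 = 3.7925 / 0.412 = 9.2051
A = e^9.2051 ≈ 9948 hectares

9900 hectares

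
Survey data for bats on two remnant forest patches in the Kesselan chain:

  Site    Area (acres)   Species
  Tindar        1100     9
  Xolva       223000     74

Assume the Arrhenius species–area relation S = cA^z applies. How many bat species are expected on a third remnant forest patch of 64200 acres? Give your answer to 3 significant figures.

z = ln(74/9) / ln(223000/1100) = 2.1068 / 5.3119 = 0.3966
c = 9 / 1100^0.3966 = 9 / 16.08 = 0.5597
S₃ = 0.5597 × 64200^0.3966 = 0.5597 × 80.69 ≈ 45.16

45.2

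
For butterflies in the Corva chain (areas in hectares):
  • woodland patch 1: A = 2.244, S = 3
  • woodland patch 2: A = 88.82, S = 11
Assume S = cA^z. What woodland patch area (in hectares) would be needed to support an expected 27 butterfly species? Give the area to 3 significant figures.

1130 hectares

z = ln(11/3) / ln(88.82/2.244) = 1.2993 / 3.6784 = 0.3532
c = 3 / 2.244^0.3532 = 3 / 1.33 = 2.255
A = (27/2.255)^(1/0.3532) ⇒ ln A = ln(11.97)/0.3532 = 7.0287
A = e^7.0287 ≈ 1129 hectares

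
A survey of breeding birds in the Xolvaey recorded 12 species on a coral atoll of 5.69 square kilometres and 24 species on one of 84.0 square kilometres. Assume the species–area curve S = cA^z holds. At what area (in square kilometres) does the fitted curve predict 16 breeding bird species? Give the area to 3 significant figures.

z = ln(24/12) / ln(84/5.69) = 0.6931 / 2.6921 = 0.2575
c = 12 / 5.69^0.2575 = 12 / 1.565 = 7.669
A = (16/7.669)^(1/0.2575) ⇒ ln A = ln(2.086)/0.2575 = 2.8560
A = e^2.8560 ≈ 17.39 square kilometres

17.4 square kilometres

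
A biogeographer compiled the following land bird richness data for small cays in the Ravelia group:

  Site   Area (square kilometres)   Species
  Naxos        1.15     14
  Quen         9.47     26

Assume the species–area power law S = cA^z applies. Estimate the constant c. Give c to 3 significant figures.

z = ln(S₂/S₁) / ln(A₂/A₁) = ln(26/14) / ln(9.47/1.15) = 0.6190 / 2.1084 = 0.2936
c = S₁ / A₁^z = 14 / 1.15^0.2936 = 14 / 1.042 = 13.44

13.4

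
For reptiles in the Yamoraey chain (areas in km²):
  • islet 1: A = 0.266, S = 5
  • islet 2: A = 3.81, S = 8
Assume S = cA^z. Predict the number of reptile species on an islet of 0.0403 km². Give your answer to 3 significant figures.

3.58

z = ln(8/5) / ln(3.81/0.266) = 0.4700 / 2.6619 = 0.1766
c = 5 / 0.266^0.1766 = 5 / 0.7915 = 6.317
S₃ = 6.317 × 0.0403^0.1766 = 6.317 × 0.5672 ≈ 3.583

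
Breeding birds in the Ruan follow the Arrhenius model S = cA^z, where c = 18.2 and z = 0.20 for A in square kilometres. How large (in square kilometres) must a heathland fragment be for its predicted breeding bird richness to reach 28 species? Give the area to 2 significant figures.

28 = 18.2 × A^0.2  ⇒  A^0.2 = 28/18.2 = 1.538
ln A = ln(1.538) / 0.2 = 0.4308 / 0.2 = 2.1539
A = e^2.1539 ≈ 8.619 square kilometres

8.6 square kilometres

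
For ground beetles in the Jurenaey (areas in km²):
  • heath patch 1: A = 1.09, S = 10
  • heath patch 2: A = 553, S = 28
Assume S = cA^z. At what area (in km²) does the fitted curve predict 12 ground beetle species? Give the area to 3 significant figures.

3.28 km²

z = ln(28/10) / ln(553/1.09) = 1.0296 / 6.2292 = 0.1653
c = 10 / 1.09^0.1653 = 10 / 1.014 = 9.859
A = (12/9.859)^(1/0.1653) ⇒ ln A = ln(1.217)/0.1653 = 1.1892
A = e^1.1892 ≈ 3.285 km²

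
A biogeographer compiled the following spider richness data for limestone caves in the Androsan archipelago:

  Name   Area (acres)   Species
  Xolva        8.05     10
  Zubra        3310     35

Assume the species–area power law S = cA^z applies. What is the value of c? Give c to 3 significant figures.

z = ln(S₂/S₁) / ln(A₂/A₁) = ln(35/10) / ln(3310/8.05) = 1.2528 / 6.0190 = 0.2081
c = S₁ / A₁^z = 10 / 8.05^0.2081 = 10 / 1.544 = 6.478

6.48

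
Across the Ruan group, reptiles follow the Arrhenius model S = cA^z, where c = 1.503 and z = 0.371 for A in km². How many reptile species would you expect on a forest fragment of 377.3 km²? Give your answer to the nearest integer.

S = 1.503 × 377.3^0.371
ln S = ln 1.503 + 0.371 × ln 377.3 = 0.4075 + 0.371 × 5.9330 = 2.6086
S = e^2.6086 ≈ 13.58

14 species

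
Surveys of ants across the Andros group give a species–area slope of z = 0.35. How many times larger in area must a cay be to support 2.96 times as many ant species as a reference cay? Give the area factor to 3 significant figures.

22.2

(A₂/A₁)^0.35 = 2.96, so A₂/A₁ = 2.96^(1/0.35) = 2.96^2.857
ln(A₂/A₁) = ln 2.96 / 0.35 = 1.0852 / 0.35 = 3.1005
A₂/A₁ = e^3.1005 ≈ 22.21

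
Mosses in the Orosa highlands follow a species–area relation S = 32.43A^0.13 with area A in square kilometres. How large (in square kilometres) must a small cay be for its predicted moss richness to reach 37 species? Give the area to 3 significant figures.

37 = 32.43 × A^0.13  ⇒  A^0.13 = 37/32.43 = 1.141
ln A = ln(1.141) / 0.13 = 0.1318 / 0.13 = 1.0141
A = e^1.0141 ≈ 2.757 square kilometres

2.76 square kilometres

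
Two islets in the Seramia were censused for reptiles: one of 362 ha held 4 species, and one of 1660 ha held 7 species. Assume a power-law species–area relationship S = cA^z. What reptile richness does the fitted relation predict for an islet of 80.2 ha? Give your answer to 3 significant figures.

z = ln(7/4) / ln(1660/362) = 0.5596 / 1.5229 = 0.3675
c = 4 / 362^0.3675 = 4 / 8.714 = 0.459
S₃ = 0.459 × 80.2^0.3675 = 0.459 × 5.009 ≈ 2.299

2.30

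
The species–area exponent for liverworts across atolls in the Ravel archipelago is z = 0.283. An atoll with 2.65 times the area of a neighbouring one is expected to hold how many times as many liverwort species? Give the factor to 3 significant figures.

S₂/S₁ = (A₂/A₁)^z = 2.65^0.283
ln(S₂/S₁) = 0.283 × ln 2.65 = 0.283 × 0.9746 = 0.2758
S₂/S₁ = e^0.2758 ≈ 1.318

1.32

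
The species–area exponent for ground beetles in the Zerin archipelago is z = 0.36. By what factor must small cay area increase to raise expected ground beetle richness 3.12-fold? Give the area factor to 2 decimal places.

(A₂/A₁)^0.36 = 3.12, so A₂/A₁ = 3.12^(1/0.36) = 3.12^2.778
ln(A₂/A₁) = ln 3.12 / 0.36 = 1.1378 / 0.36 = 3.1606
A₂/A₁ = e^3.1606 ≈ 23.59

23.59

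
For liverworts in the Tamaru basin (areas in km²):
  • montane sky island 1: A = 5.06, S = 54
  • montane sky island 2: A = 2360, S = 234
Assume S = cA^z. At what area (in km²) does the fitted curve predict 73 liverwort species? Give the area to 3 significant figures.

17.9 km²

z = ln(234/54) / ln(2360/5.06) = 1.4663 / 6.1451 = 0.2386
c = 54 / 5.06^0.2386 = 54 / 1.472 = 36.67
A = (73/36.67)^(1/0.2386) ⇒ ln A = ln(1.99)/0.2386 = 2.8848
A = e^2.8848 ≈ 17.9 km²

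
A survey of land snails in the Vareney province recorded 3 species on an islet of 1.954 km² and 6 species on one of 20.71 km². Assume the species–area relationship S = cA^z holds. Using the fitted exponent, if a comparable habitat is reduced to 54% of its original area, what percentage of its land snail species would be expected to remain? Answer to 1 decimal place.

83.5%

z = ln(6/3) / ln(20.71/1.954) = 0.6931 / 2.3607 = 0.2936
S_new/S_old = (A_new/A_old)^z = 0.54^0.2936 = exp(0.2936 × -0.6162) = 0.8345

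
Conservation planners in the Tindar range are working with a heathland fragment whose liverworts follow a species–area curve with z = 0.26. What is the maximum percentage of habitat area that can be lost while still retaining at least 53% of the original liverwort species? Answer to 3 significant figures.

Need (A_new/A_old)^0.26 = 0.53, so A_new/A_old = 0.53^(1/0.26) = 0.53^3.846
ln(A_new/A_old) = ln 0.53 / 0.26 = -0.6349 / 0.26 = -2.4418
A_new/A_old = e^-2.4418 ≈ 0.087
Fraction that can be lost = 1 − 0.087 = 0.913

91.3%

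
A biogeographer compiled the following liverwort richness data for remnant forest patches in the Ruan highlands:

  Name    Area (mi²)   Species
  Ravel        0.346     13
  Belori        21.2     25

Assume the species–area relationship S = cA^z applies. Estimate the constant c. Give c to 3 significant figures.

z = ln(S₂/S₁) / ln(A₂/A₁) = ln(25/13) / ln(21.2/0.346) = 0.6539 / 4.1153 = 0.1589
c = S₁ / A₁^z = 13 / 0.346^0.1589 = 13 / 0.8448 = 15.39

15.4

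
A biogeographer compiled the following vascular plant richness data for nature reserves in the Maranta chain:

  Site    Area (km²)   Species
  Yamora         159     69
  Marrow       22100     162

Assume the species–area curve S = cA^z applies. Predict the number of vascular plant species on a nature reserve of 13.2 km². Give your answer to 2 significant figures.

z = ln(162/69) / ln(22100/159) = 0.8535 / 4.9344 = 0.1730
c = 69 / 159^0.1730 = 69 / 2.403 = 28.71
S₃ = 28.71 × 13.2^0.1730 = 28.71 × 1.563 ≈ 44.86

45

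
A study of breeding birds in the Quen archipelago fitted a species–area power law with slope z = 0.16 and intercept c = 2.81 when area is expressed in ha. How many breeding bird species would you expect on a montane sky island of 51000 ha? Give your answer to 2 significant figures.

S = 2.81 × 51000^0.16 = 2.81 × 5.665 ≈ 15.92

16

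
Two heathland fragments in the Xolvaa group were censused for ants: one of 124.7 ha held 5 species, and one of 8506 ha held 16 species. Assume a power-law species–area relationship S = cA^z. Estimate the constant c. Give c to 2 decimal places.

z = ln(S₂/S₁) / ln(A₂/A₁) = ln(16/5) / ln(8506/124.7) = 1.1632 / 4.2226 = 0.2755
c = S₁ / A₁^z = 5 / 124.7^0.2755 = 5 / 3.779 = 1.323

1.32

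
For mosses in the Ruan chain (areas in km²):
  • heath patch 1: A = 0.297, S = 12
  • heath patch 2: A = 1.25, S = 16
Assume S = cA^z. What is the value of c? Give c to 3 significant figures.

z = ln(S₂/S₁) / ln(A₂/A₁) = ln(16/12) / ln(1.25/0.297) = 0.2877 / 1.4372 = 0.2002
c = S₁ / A₁^z = 12 / 0.297^0.2002 = 12 / 0.7843 = 15.3

15.3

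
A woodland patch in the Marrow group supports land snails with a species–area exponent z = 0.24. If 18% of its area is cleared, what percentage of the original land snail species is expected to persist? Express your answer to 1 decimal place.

95.3%

S_new/S_old = (A_new/A_old)^z = 0.82^0.24
= exp(0.24 × ln 0.82) = exp(0.24 × -0.1985) = exp(-0.0476) ≈ 0.9535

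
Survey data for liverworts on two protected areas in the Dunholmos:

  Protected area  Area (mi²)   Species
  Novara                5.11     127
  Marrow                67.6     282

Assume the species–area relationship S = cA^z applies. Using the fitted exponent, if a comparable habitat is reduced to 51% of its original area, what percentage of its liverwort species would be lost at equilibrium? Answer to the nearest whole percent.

19%

z = ln(282/127) / ln(67.6/5.11) = 0.7977 / 2.5824 = 0.3089
S_new/S_old = (A_new/A_old)^z = 0.51^0.3089 = exp(0.3089 × -0.6733) = 0.8122
Fraction lost = 1 − 0.8122 = 0.1878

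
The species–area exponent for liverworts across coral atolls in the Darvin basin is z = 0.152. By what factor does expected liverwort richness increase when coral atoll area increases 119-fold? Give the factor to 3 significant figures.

S₂/S₁ = (A₂/A₁)^z = 119^0.152
ln(S₂/S₁) = 0.152 × ln 119 = 0.152 × 4.7791 = 0.7264
S₂/S₁ = e^0.7264 ≈ 2.068

2.07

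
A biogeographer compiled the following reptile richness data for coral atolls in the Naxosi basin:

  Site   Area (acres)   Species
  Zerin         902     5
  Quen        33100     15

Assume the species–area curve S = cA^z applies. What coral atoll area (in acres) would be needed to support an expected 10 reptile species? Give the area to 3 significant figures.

z = ln(15/5) / ln(33100/902) = 1.0986 / 3.6027 = 0.3049
c = 5 / 902^0.3049 = 5 / 7.965 = 0.6278
A = (10/0.6278)^(1/0.3049) ⇒ ln A = ln(15.93)/0.3049 = 9.0776
A = e^9.0776 ≈ 8757 acres

8760 acres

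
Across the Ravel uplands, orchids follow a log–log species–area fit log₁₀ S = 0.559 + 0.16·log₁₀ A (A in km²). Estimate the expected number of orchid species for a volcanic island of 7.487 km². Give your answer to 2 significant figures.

S = 3.622 × 7.487^0.16 = 3.622 × 1.38 ≈ 4.999

5.0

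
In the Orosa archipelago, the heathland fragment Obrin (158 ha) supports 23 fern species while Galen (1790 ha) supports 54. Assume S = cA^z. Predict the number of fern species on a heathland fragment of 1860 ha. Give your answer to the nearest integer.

z = ln(54/23) / ln(1790/158) = 0.8535 / 2.4274 = 0.3516
c = 23 / 158^0.3516 = 23 / 5.93 = 3.878
S₃ = 3.878 × 1860^0.3516 = 3.878 × 14.11 ≈ 54.73

55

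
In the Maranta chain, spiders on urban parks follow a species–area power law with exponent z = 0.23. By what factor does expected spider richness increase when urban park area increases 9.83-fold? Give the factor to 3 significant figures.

1.69

S₂/S₁ = (A₂/A₁)^z = 9.83^0.23
ln(S₂/S₁) = 0.23 × ln 9.83 = 0.23 × 2.2854 = 0.5257
S₂/S₁ = e^0.5257 ≈ 1.692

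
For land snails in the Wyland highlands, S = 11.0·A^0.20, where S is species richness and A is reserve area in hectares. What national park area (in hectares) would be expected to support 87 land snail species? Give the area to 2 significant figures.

87 = 11 × A^0.2  ⇒  A^0.2 = 87/11 = 7.909
ln A = ln(7.909) / 0.2 = 2.0680 / 0.2 = 10.3401
A = e^10.3401 ≈ 30948 hectares

31000 hectares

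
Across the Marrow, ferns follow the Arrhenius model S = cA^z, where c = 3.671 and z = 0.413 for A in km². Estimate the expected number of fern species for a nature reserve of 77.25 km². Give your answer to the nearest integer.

22 species

S = 3.671 × 77.25^0.413 = 3.671 × 6.021 ≈ 22.1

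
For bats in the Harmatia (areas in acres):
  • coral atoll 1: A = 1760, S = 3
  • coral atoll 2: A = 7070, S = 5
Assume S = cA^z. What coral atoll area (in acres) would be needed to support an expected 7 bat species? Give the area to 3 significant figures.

17700 acres

z = ln(5/3) / ln(7070/1760) = 0.5108 / 1.3905 = 0.3674
c = 3 / 1760^0.3674 = 3 / 15.57 = 0.1927
A = (7/0.1927)^(1/0.3674) ⇒ ln A = ln(36.33)/0.3674 = 9.7795
A = e^9.7795 ≈ 17669 acres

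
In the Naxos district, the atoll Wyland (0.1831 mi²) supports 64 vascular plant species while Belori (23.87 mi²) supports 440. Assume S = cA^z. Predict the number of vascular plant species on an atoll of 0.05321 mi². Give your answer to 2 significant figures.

z = ln(440/64) / ln(23.87/0.1831) = 1.9279 / 4.8703 = 0.3958
c = 64 / 0.1831^0.3958 = 64 / 0.5107 = 125.3
S₃ = 125.3 × 0.05321^0.3958 = 125.3 × 0.3131 ≈ 39.24

39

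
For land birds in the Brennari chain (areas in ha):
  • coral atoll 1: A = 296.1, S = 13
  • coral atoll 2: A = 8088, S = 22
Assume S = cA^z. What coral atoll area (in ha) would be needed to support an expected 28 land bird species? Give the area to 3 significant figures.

36800 ha

z = ln(22/13) / ln(8088/296.1) = 0.5261 / 3.3074 = 0.1591
c = 13 / 296.1^0.1591 = 13 / 2.472 = 5.258
A = (28/5.258)^(1/0.1591) ⇒ ln A = ln(5.325)/0.1591 = 10.5143
A = e^10.5143 ≈ 36838 ha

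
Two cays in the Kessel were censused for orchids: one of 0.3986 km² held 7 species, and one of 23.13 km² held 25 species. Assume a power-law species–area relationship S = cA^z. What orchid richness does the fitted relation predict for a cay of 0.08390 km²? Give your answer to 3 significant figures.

z = ln(25/7) / ln(23.13/0.3986) = 1.2730 / 4.0609 = 0.3135
c = 7 / 0.3986^0.3135 = 7 / 0.7495 = 9.339
S₃ = 9.339 × 0.0839^0.3135 = 9.339 × 0.4599 ≈ 4.295

4.29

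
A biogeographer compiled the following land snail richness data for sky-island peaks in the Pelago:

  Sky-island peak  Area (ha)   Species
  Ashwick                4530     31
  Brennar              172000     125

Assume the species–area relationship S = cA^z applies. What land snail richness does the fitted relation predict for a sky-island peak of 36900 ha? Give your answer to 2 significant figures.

69

z = ln(125/31) / ln(172000/4530) = 1.3943 / 3.6368 = 0.3834
c = 31 / 4530^0.3834 = 31 / 25.22 = 1.229
S₃ = 1.229 × 36900^0.3834 = 1.229 × 56.36 ≈ 69.28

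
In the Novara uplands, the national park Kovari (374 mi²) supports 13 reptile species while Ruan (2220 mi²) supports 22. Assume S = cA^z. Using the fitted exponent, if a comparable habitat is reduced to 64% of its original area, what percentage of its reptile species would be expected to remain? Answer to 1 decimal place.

z = ln(22/13) / ln(2220/374) = 0.5261 / 1.7810 = 0.2954
S_new/S_old = (A_new/A_old)^z = 0.64^0.2954 = exp(0.2954 × -0.4463) = 0.8765

87.6%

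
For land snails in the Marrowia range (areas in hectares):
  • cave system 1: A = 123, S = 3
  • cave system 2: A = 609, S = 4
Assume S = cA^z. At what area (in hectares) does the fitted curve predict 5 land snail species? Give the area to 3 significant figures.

2110 hectares

z = ln(4/3) / ln(609/123) = 0.2877 / 1.5996 = 0.1798
c = 3 / 123^0.1798 = 3 / 2.376 = 1.263
A = (5/1.263)^(1/0.1798) ⇒ ln A = ln(3.96)/0.1798 = 7.6526
A = e^7.6526 ≈ 2106 hectares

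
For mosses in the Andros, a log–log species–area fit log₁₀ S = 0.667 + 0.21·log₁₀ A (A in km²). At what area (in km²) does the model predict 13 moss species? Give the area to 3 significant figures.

13 = 4.645 × A^0.21  ⇒  A^0.21 = 13/4.645 = 2.799
ln A = ln(2.799) / 0.21 = 1.0291 / 0.21 = 4.9006
A = e^4.9006 ≈ 134.4 km²

134 km²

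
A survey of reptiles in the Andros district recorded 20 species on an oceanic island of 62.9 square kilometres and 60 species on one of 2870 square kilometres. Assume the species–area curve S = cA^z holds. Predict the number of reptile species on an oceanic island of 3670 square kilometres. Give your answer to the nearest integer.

64

z = ln(60/20) / ln(2870/62.9) = 1.0986 / 3.8205 = 0.2876
c = 20 / 62.9^0.2876 = 20 / 3.29 = 6.079
S₃ = 6.079 × 3670^0.2876 = 6.079 × 10.59 ≈ 64.4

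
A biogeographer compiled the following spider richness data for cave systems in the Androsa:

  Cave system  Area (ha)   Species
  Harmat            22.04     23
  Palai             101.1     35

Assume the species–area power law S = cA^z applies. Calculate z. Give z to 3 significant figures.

0.276

Taking logs: ln S = ln c + z ln A, so z = (ln S₂ − ln S₁)/(ln A₂ − ln A₁).
z = ln(35/23) / ln(101.1/22.04) = ln(1.522) / ln(4.587) = 0.4199 / 1.5233 = 0.2756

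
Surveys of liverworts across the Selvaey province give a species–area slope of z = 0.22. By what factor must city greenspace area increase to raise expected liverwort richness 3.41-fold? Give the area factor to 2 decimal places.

(A₂/A₁)^0.22 = 3.41, so A₂/A₁ = 3.41^(1/0.22) = 3.41^4.545
ln(A₂/A₁) = ln 3.41 / 0.22 = 1.2267 / 0.22 = 5.5760
A₂/A₁ = e^5.5760 ≈ 264

264.00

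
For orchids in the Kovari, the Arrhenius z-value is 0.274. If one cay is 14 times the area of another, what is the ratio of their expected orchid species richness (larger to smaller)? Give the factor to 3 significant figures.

2.06

S₂/S₁ = (A₂/A₁)^z = 14^0.274
ln(S₂/S₁) = 0.274 × ln 14 = 0.274 × 2.6391 = 0.7231
S₂/S₁ = e^0.7231 ≈ 2.061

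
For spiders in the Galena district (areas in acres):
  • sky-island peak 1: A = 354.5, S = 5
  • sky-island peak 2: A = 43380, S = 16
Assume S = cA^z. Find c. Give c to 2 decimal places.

1.21

z = ln(S₂/S₁) / ln(A₂/A₁) = ln(16/5) / ln(43380/354.5) = 1.1632 / 4.8070 = 0.2420
c = S₁ / A₁^z = 5 / 354.5^0.2420 = 5 / 4.139 = 1.208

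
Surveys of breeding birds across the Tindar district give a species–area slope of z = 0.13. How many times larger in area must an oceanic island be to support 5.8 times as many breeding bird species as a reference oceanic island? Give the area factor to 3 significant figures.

746000

(A₂/A₁)^0.13 = 5.8, so A₂/A₁ = 5.8^(1/0.13) = 5.8^7.692
ln(A₂/A₁) = ln 5.8 / 0.13 = 1.7579 / 0.13 = 13.5220
A₂/A₁ = e^13.5220 ≈ 745629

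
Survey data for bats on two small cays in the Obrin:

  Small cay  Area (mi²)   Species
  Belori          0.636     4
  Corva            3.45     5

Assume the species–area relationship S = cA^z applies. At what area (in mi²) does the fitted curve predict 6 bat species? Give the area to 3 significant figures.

13.7 mi²

z = ln(5/4) / ln(3.45/0.636) = 0.2231 / 1.6909 = 0.1320
c = 4 / 0.636^0.1320 = 4 / 0.942 = 4.246
A = (6/4.246)^(1/0.1320) ⇒ ln A = ln(1.413)/0.1320 = 2.6200
A = e^2.6200 ≈ 13.74 mi²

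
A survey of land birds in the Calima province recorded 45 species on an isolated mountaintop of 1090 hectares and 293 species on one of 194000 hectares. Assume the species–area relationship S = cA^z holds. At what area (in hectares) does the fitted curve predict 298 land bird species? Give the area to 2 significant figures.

z = ln(293/45) / ln(194000/1090) = 1.8735 / 5.1817 = 0.3616
c = 45 / 1090^0.3616 = 45 / 12.54 = 3.589
A = (298/3.589)^(1/0.3616) ⇒ ln A = ln(83.03)/0.3616 = 12.2224
A = e^12.2224 ≈ 203295 hectares

200000 hectares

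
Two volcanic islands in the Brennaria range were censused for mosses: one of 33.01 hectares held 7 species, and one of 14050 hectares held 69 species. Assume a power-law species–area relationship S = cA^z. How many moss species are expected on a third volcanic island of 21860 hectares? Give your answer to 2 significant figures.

82

z = ln(69/7) / ln(14050/33.01) = 2.2882 / 6.0536 = 0.3780
c = 7 / 33.01^0.3780 = 7 / 3.75 = 1.867
S₃ = 1.867 × 21860^0.3780 = 1.867 × 43.69 ≈ 81.55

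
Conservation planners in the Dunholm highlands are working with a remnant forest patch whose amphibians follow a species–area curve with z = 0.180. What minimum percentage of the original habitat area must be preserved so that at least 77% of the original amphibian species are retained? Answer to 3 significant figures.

Need (A_new/A_old)^0.18 = 0.77, so A_new/A_old = 0.77^(1/0.18) = 0.77^5.556
ln(A_new/A_old) = ln 0.77 / 0.18 = -0.2614 / 0.18 = -1.4520
A_new/A_old = e^-1.4520 ≈ 0.2341

23.4%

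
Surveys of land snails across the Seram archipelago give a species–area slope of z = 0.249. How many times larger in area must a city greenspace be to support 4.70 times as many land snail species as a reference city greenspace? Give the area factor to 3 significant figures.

(A₂/A₁)^0.249 = 4.7, so A₂/A₁ = 4.7^(1/0.249) = 4.7^4.016
ln(A₂/A₁) = ln 4.7 / 0.249 = 1.5476 / 0.249 = 6.2151
A₂/A₁ = e^6.2151 ≈ 500.3

500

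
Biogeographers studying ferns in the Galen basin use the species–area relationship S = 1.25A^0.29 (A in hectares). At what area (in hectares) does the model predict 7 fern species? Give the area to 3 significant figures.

380 hectares

7 = 1.25 × A^0.29  ⇒  A^0.29 = 7/1.25 = 5.6
ln A = ln(5.6) / 0.29 = 1.7228 / 0.29 = 5.9406
A = e^5.9406 ≈ 380.2 hectares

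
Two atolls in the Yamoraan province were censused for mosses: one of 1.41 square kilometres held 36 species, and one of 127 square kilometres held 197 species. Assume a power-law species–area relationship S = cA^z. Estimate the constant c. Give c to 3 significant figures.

31.6

z = ln(S₂/S₁) / ln(A₂/A₁) = ln(197/36) / ln(127/1.41) = 1.6997 / 4.5006 = 0.3777
c = S₁ / A₁^z = 36 / 1.41^0.3777 = 36 / 1.139 = 31.62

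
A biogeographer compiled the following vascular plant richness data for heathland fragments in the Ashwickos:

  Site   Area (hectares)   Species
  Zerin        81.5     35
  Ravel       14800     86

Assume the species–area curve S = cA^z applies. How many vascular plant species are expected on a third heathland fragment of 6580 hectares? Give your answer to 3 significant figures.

74.8

z = ln(86/35) / ln(14800/81.5) = 0.8990 / 5.2018 = 0.1728
c = 35 / 81.5^0.1728 = 35 / 2.139 = 16.36
S₃ = 16.36 × 6580^0.1728 = 16.36 × 4.57 ≈ 74.76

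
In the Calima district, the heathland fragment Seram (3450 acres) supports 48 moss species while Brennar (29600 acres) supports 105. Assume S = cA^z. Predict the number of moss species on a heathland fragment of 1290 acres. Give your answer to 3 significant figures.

z = ln(105/48) / ln(29600/3450) = 0.7828 / 2.1494 = 0.3642
c = 48 / 3450^0.3642 = 48 / 19.43 = 2.471
S₃ = 2.471 × 1290^0.3642 = 2.471 × 13.58 ≈ 33.55

33.5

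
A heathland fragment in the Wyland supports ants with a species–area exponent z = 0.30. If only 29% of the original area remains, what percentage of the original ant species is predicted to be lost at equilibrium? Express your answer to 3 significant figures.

S_new/S_old = (A_new/A_old)^z = 0.29^0.3
= exp(0.3 × ln 0.29) = exp(0.3 × -1.2379) = exp(-0.3714) ≈ 0.6898
Fraction lost = 1 − 0.6898 = 0.3102

31.0%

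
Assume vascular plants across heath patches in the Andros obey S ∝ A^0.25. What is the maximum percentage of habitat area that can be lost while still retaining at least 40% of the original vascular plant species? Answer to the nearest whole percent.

97%

Need (A_new/A_old)^0.25 = 0.4, so A_new/A_old = 0.4^(1/0.25) = 0.4^4
ln(A_new/A_old) = ln 0.4 / 0.25 = -0.9163 / 0.25 = -3.6652
A_new/A_old = e^-3.6652 ≈ 0.0256
Fraction that can be lost = 1 − 0.0256 = 0.9744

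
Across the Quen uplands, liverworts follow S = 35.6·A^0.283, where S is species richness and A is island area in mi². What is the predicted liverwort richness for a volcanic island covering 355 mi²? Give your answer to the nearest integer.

S = 35.6 × 355^0.283
ln S = ln 35.6 + 0.283 × ln 355 = 3.5723 + 0.283 × 5.8721 = 5.2342
S = e^5.2342 ≈ 187.6

188 species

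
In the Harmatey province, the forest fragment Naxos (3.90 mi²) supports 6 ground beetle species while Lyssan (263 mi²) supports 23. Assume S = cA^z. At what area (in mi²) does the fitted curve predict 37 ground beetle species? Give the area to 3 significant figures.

1170 mi²

z = ln(23/6) / ln(263/3.9) = 1.3437 / 4.2112 = 0.3191
c = 6 / 3.9^0.3191 = 6 / 1.544 = 3.886
A = (37/3.886)^(1/0.3191) ⇒ ln A = ln(9.52)/0.3191 = 7.0621
A = e^7.0621 ≈ 1167 mi²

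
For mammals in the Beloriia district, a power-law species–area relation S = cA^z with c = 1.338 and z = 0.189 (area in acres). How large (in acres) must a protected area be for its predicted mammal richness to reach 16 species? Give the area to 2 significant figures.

500000 acres

16 = 1.338 × A^0.189  ⇒  A^0.189 = 16/1.338 = 11.96
ln A = ln(11.96) / 0.189 = 2.4814 / 0.189 = 13.1292
A = e^13.1292 ≈ 503414 acres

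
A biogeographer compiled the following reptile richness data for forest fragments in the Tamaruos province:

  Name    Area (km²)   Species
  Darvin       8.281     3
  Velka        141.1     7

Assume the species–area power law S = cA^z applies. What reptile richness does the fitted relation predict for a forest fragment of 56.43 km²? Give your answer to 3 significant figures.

z = ln(7/3) / ln(141.1/8.281) = 0.8473 / 2.8355 = 0.2988
c = 3 / 8.281^0.2988 = 3 / 1.881 = 1.595
S₃ = 1.595 × 56.43^0.2988 = 1.595 × 3.337 ≈ 5.323

5.32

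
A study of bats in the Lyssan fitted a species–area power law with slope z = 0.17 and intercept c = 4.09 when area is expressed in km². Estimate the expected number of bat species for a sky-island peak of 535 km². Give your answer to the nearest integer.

12

S = 4.09 × 535^0.17 = 4.09 × 2.91 ≈ 11.9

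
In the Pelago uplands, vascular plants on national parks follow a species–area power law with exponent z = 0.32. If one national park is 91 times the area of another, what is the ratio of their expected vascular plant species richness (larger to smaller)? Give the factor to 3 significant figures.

4.24

S₂/S₁ = (A₂/A₁)^z = 91^0.32
ln(S₂/S₁) = 0.32 × ln 91 = 0.32 × 4.5109 = 1.4435
S₂/S₁ = e^1.4435 ≈ 4.235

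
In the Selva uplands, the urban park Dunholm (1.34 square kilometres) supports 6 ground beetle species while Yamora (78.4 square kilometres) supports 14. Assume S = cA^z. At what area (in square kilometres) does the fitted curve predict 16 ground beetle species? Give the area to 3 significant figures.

149 square kilometres

z = ln(14/6) / ln(78.4/1.34) = 0.8473 / 4.0692 = 0.2082
c = 6 / 1.34^0.2082 = 6 / 1.063 = 5.645
A = (16/5.645)^(1/0.2082) ⇒ ln A = ln(2.834)/0.2082 = 5.0031
A = e^5.0031 ≈ 148.9 square kilometres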